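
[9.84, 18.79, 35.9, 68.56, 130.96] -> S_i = 9.84*1.91^i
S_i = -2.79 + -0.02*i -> [-2.79, -2.81, -2.83, -2.85, -2.87]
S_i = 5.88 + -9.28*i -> [5.88, -3.4, -12.68, -21.96, -31.24]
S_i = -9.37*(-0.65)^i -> [-9.37, 6.09, -3.96, 2.57, -1.67]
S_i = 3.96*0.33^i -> [3.96, 1.31, 0.43, 0.14, 0.05]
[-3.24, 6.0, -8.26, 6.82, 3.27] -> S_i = Random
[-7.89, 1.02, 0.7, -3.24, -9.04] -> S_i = Random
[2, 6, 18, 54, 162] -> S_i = 2*3^i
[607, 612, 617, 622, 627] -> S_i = 607 + 5*i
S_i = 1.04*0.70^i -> [1.04, 0.73, 0.51, 0.36, 0.25]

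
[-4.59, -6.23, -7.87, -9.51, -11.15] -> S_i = -4.59 + -1.64*i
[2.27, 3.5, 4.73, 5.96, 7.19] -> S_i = 2.27 + 1.23*i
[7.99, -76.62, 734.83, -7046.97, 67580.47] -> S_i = 7.99*(-9.59)^i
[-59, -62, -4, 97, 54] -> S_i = Random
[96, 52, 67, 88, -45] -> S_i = Random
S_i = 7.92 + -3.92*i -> [7.92, 4.0, 0.08, -3.84, -7.76]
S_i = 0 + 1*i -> [0, 1, 2, 3, 4]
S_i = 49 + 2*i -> [49, 51, 53, 55, 57]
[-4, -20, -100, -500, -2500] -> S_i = -4*5^i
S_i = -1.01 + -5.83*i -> [-1.01, -6.84, -12.67, -18.5, -24.33]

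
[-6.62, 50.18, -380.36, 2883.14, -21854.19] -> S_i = -6.62*(-7.58)^i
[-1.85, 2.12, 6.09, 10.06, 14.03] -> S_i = -1.85 + 3.97*i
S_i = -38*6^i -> [-38, -228, -1368, -8208, -49248]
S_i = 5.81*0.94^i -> [5.81, 5.46, 5.13, 4.83, 4.54]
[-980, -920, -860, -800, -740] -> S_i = -980 + 60*i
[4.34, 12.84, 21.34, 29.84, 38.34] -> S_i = 4.34 + 8.50*i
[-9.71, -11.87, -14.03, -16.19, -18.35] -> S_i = -9.71 + -2.16*i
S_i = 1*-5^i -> [1, -5, 25, -125, 625]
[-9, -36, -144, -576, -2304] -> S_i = -9*4^i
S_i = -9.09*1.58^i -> [-9.09, -14.36, -22.69, -35.85, -56.65]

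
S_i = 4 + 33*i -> [4, 37, 70, 103, 136]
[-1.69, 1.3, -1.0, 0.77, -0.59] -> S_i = -1.69*(-0.77)^i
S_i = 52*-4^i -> [52, -208, 832, -3328, 13312]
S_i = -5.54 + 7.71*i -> [-5.54, 2.17, 9.88, 17.59, 25.3]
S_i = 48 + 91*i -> [48, 139, 230, 321, 412]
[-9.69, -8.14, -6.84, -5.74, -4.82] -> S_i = -9.69*0.84^i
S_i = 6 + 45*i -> [6, 51, 96, 141, 186]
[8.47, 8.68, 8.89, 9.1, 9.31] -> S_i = 8.47 + 0.21*i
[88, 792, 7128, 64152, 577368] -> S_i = 88*9^i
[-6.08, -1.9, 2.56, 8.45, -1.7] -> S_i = Random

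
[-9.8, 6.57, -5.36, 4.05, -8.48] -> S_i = Random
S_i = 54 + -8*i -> [54, 46, 38, 30, 22]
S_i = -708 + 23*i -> [-708, -685, -662, -639, -616]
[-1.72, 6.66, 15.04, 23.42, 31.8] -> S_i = -1.72 + 8.38*i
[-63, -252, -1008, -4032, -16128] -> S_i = -63*4^i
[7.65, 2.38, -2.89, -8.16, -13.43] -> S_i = 7.65 + -5.27*i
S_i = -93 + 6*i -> [-93, -87, -81, -75, -69]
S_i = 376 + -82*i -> [376, 294, 212, 130, 48]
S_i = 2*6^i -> [2, 12, 72, 432, 2592]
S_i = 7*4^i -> [7, 28, 112, 448, 1792]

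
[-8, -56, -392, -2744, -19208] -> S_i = -8*7^i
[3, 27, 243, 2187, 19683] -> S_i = 3*9^i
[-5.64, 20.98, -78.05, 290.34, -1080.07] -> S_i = -5.64*(-3.72)^i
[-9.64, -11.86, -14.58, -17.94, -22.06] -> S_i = -9.64*1.23^i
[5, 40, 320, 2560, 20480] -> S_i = 5*8^i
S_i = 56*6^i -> [56, 336, 2016, 12096, 72576]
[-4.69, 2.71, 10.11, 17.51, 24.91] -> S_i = -4.69 + 7.40*i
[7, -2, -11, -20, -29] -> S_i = 7 + -9*i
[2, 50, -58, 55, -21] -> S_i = Random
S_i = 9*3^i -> [9, 27, 81, 243, 729]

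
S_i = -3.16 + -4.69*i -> [-3.16, -7.85, -12.54, -17.23, -21.92]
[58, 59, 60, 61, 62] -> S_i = 58 + 1*i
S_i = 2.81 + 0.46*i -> [2.81, 3.27, 3.73, 4.19, 4.65]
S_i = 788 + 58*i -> [788, 846, 904, 962, 1020]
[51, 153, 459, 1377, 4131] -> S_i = 51*3^i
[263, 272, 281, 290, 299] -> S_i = 263 + 9*i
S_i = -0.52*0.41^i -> [-0.52, -0.21, -0.09, -0.04, -0.01]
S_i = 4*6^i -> [4, 24, 144, 864, 5184]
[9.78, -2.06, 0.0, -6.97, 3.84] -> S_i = Random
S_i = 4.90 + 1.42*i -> [4.9, 6.32, 7.74, 9.16, 10.58]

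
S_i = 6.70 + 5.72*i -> [6.7, 12.42, 18.14, 23.86, 29.58]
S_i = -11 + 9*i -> [-11, -2, 7, 16, 25]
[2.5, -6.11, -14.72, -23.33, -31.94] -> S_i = 2.50 + -8.61*i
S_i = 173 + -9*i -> [173, 164, 155, 146, 137]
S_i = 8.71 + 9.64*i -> [8.71, 18.35, 27.99, 37.63, 47.27]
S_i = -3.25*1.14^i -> [-3.25, -3.7, -4.22, -4.82, -5.49]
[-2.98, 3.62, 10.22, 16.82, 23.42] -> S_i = -2.98 + 6.60*i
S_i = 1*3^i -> [1, 3, 9, 27, 81]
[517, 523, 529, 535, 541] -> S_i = 517 + 6*i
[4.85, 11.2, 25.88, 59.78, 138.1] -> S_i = 4.85*2.31^i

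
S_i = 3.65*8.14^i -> [3.65, 29.71, 241.85, 1968.64, 16024.72]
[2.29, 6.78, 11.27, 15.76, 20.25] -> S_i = 2.29 + 4.49*i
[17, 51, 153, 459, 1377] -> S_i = 17*3^i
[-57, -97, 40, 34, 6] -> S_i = Random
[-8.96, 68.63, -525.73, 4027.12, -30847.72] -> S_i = -8.96*(-7.66)^i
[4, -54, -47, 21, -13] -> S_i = Random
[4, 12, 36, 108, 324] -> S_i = 4*3^i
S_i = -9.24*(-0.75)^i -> [-9.24, 6.93, -5.2, 3.9, -2.92]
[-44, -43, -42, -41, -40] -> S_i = -44 + 1*i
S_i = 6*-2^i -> [6, -12, 24, -48, 96]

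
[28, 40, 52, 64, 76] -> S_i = 28 + 12*i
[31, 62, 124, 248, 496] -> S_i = 31*2^i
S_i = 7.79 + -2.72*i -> [7.79, 5.07, 2.35, -0.37, -3.09]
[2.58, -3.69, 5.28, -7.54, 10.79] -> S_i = 2.58*(-1.43)^i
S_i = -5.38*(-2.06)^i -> [-5.38, 11.08, -22.83, 47.03, -96.88]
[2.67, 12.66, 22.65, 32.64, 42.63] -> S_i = 2.67 + 9.99*i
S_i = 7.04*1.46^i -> [7.04, 10.28, 15.01, 21.91, 31.99]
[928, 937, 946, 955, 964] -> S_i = 928 + 9*i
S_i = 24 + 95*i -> [24, 119, 214, 309, 404]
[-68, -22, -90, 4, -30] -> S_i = Random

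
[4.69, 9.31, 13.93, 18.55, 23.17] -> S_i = 4.69 + 4.62*i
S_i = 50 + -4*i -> [50, 46, 42, 38, 34]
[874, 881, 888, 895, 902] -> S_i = 874 + 7*i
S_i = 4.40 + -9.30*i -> [4.4, -4.9, -14.2, -23.5, -32.8]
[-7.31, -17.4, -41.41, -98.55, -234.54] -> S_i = -7.31*2.38^i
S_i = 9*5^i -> [9, 45, 225, 1125, 5625]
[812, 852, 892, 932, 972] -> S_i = 812 + 40*i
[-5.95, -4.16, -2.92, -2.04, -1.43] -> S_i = -5.95*0.70^i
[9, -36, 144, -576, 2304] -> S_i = 9*-4^i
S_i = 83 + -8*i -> [83, 75, 67, 59, 51]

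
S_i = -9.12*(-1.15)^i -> [-9.12, 10.49, -12.06, 13.87, -15.95]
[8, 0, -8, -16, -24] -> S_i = 8 + -8*i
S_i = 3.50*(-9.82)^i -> [3.5, -34.37, 337.51, -3314.38, 32547.23]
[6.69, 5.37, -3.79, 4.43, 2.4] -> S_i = Random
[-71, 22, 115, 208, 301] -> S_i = -71 + 93*i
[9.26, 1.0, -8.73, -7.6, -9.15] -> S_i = Random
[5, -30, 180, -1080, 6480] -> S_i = 5*-6^i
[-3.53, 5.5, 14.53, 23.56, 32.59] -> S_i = -3.53 + 9.03*i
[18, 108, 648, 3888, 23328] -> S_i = 18*6^i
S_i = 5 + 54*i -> [5, 59, 113, 167, 221]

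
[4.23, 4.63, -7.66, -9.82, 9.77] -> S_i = Random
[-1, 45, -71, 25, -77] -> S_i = Random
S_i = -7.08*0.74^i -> [-7.08, -5.24, -3.88, -2.87, -2.12]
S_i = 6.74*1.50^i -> [6.74, 10.11, 15.16, 22.75, 34.12]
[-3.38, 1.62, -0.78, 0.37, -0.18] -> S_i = -3.38*(-0.48)^i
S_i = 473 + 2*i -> [473, 475, 477, 479, 481]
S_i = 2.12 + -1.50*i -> [2.12, 0.62, -0.88, -2.38, -3.88]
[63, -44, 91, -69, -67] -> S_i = Random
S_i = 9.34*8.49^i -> [9.34, 79.3, 673.23, 5715.71, 48526.35]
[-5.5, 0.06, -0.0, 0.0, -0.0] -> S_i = -5.50*(-0.01)^i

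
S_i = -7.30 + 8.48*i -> [-7.3, 1.18, 9.66, 18.14, 26.62]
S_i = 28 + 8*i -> [28, 36, 44, 52, 60]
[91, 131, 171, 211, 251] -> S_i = 91 + 40*i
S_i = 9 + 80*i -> [9, 89, 169, 249, 329]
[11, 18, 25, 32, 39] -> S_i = 11 + 7*i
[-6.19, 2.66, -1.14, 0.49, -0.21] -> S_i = -6.19*(-0.43)^i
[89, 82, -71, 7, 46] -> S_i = Random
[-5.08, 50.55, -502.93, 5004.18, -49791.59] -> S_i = -5.08*(-9.95)^i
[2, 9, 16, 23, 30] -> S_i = 2 + 7*i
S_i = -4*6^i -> [-4, -24, -144, -864, -5184]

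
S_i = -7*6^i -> [-7, -42, -252, -1512, -9072]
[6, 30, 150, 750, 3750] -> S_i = 6*5^i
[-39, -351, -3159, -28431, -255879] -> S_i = -39*9^i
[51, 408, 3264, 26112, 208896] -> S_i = 51*8^i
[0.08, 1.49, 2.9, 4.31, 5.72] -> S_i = 0.08 + 1.41*i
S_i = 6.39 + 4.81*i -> [6.39, 11.2, 16.01, 20.82, 25.63]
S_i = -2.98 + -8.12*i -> [-2.98, -11.1, -19.22, -27.34, -35.46]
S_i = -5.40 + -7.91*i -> [-5.4, -13.31, -21.22, -29.13, -37.04]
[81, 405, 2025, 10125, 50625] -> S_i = 81*5^i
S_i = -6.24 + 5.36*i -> [-6.24, -0.88, 4.48, 9.84, 15.2]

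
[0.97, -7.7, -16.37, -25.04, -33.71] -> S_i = 0.97 + -8.67*i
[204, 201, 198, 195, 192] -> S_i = 204 + -3*i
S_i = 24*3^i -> [24, 72, 216, 648, 1944]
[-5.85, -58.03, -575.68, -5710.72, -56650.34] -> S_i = -5.85*9.92^i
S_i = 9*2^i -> [9, 18, 36, 72, 144]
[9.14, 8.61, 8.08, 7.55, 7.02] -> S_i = 9.14 + -0.53*i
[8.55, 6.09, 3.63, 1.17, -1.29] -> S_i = 8.55 + -2.46*i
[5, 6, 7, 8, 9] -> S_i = 5 + 1*i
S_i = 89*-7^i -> [89, -623, 4361, -30527, 213689]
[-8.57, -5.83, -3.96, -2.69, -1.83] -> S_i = -8.57*0.68^i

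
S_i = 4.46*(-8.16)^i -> [4.46, -36.39, 296.97, -2423.29, 19774.04]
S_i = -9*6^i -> [-9, -54, -324, -1944, -11664]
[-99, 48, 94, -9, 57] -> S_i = Random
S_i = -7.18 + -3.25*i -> [-7.18, -10.43, -13.68, -16.93, -20.18]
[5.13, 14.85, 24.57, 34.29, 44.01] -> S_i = 5.13 + 9.72*i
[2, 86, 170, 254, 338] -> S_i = 2 + 84*i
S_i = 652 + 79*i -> [652, 731, 810, 889, 968]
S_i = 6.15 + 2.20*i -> [6.15, 8.35, 10.55, 12.75, 14.95]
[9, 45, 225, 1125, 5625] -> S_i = 9*5^i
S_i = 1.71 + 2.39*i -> [1.71, 4.1, 6.49, 8.88, 11.27]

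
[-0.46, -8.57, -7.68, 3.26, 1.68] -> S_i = Random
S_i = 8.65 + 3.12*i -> [8.65, 11.77, 14.89, 18.01, 21.13]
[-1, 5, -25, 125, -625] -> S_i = -1*-5^i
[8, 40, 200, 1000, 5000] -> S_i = 8*5^i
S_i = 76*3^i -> [76, 228, 684, 2052, 6156]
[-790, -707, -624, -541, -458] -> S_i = -790 + 83*i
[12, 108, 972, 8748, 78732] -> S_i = 12*9^i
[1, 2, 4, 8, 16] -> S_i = 1*2^i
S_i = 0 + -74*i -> [0, -74, -148, -222, -296]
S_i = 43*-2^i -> [43, -86, 172, -344, 688]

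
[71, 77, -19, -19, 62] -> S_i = Random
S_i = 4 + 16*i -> [4, 20, 36, 52, 68]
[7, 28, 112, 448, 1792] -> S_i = 7*4^i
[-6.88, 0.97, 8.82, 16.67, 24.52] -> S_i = -6.88 + 7.85*i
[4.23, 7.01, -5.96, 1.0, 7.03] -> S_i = Random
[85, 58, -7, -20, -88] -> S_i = Random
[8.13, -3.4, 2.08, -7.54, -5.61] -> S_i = Random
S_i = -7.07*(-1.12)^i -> [-7.07, 7.92, -8.87, 9.93, -11.12]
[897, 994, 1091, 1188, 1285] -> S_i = 897 + 97*i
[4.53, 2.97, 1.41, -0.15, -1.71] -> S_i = 4.53 + -1.56*i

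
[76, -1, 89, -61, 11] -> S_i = Random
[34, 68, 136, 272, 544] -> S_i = 34*2^i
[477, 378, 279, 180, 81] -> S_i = 477 + -99*i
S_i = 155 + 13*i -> [155, 168, 181, 194, 207]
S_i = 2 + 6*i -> [2, 8, 14, 20, 26]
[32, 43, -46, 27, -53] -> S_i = Random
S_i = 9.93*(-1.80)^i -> [9.93, -17.87, 32.17, -57.91, 104.24]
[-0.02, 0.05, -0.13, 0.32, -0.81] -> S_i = -0.02*(-2.52)^i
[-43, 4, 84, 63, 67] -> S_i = Random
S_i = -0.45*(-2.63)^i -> [-0.45, 1.18, -3.11, 8.19, -21.53]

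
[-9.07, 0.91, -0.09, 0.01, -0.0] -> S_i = -9.07*(-0.10)^i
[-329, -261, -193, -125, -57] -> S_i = -329 + 68*i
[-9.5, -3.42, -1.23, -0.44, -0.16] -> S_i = -9.50*0.36^i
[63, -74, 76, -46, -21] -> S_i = Random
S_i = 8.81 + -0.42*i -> [8.81, 8.39, 7.97, 7.55, 7.13]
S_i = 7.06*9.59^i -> [7.06, 67.71, 649.29, 6226.74, 59714.41]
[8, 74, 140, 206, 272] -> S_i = 8 + 66*i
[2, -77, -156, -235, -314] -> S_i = 2 + -79*i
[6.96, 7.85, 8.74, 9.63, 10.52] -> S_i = 6.96 + 0.89*i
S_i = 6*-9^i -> [6, -54, 486, -4374, 39366]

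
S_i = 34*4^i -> [34, 136, 544, 2176, 8704]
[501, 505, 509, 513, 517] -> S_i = 501 + 4*i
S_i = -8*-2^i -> [-8, 16, -32, 64, -128]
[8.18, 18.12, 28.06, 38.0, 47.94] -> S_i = 8.18 + 9.94*i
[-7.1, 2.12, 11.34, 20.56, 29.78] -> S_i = -7.10 + 9.22*i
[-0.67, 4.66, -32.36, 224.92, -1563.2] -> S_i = -0.67*(-6.95)^i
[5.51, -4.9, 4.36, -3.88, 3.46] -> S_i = 5.51*(-0.89)^i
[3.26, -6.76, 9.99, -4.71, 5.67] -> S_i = Random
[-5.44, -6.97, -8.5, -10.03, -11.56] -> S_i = -5.44 + -1.53*i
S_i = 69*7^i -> [69, 483, 3381, 23667, 165669]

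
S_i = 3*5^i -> [3, 15, 75, 375, 1875]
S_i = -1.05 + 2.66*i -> [-1.05, 1.61, 4.27, 6.93, 9.59]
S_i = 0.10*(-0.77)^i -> [0.1, -0.08, 0.06, -0.05, 0.04]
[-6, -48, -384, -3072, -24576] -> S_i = -6*8^i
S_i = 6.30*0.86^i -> [6.3, 5.42, 4.66, 4.01, 3.45]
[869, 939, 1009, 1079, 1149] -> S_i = 869 + 70*i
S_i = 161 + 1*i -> [161, 162, 163, 164, 165]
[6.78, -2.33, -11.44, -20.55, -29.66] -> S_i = 6.78 + -9.11*i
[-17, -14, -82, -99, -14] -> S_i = Random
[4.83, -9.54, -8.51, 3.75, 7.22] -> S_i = Random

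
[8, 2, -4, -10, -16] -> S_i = 8 + -6*i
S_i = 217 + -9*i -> [217, 208, 199, 190, 181]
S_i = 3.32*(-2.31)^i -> [3.32, -7.67, 17.72, -40.92, 94.53]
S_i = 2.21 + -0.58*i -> [2.21, 1.63, 1.05, 0.47, -0.11]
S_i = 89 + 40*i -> [89, 129, 169, 209, 249]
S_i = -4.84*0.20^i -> [-4.84, -0.97, -0.19, -0.04, -0.01]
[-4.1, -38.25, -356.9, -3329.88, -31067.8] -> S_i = -4.10*9.33^i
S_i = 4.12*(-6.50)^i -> [4.12, -26.78, 174.07, -1131.46, 7354.46]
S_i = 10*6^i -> [10, 60, 360, 2160, 12960]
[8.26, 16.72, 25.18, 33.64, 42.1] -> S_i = 8.26 + 8.46*i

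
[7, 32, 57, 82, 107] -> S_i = 7 + 25*i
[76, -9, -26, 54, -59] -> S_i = Random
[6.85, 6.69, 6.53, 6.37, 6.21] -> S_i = 6.85 + -0.16*i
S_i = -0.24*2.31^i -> [-0.24, -0.55, -1.28, -2.96, -6.83]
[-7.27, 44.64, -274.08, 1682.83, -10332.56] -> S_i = -7.27*(-6.14)^i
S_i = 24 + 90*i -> [24, 114, 204, 294, 384]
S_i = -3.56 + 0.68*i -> [-3.56, -2.88, -2.2, -1.52, -0.84]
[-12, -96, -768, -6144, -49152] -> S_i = -12*8^i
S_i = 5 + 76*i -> [5, 81, 157, 233, 309]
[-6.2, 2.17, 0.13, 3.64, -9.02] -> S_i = Random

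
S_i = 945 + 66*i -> [945, 1011, 1077, 1143, 1209]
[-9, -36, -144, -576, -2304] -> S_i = -9*4^i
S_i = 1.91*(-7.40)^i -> [1.91, -14.13, 104.59, -773.98, 5727.44]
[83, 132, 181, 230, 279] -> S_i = 83 + 49*i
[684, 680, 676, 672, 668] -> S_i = 684 + -4*i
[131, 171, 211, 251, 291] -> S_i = 131 + 40*i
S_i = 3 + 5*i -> [3, 8, 13, 18, 23]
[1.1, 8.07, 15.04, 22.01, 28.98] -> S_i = 1.10 + 6.97*i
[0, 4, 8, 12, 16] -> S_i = 0 + 4*i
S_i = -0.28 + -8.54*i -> [-0.28, -8.82, -17.36, -25.9, -34.44]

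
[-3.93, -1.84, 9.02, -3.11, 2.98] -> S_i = Random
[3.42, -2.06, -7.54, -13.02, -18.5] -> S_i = 3.42 + -5.48*i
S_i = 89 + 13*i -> [89, 102, 115, 128, 141]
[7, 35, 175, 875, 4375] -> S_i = 7*5^i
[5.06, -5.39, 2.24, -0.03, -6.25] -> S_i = Random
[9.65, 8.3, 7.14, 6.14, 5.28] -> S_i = 9.65*0.86^i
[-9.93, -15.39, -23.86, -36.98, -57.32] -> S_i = -9.93*1.55^i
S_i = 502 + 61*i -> [502, 563, 624, 685, 746]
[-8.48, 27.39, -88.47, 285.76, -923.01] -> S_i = -8.48*(-3.23)^i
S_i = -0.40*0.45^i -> [-0.4, -0.18, -0.08, -0.04, -0.02]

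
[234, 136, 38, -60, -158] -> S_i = 234 + -98*i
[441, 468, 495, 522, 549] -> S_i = 441 + 27*i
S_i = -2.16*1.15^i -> [-2.16, -2.48, -2.86, -3.29, -3.78]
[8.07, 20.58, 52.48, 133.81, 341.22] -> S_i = 8.07*2.55^i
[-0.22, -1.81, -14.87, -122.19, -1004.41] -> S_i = -0.22*8.22^i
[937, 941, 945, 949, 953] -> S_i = 937 + 4*i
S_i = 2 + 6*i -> [2, 8, 14, 20, 26]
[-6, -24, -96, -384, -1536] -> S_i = -6*4^i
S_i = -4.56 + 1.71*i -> [-4.56, -2.85, -1.14, 0.57, 2.28]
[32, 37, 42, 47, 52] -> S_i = 32 + 5*i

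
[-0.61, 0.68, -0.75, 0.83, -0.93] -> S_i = -0.61*(-1.11)^i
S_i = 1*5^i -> [1, 5, 25, 125, 625]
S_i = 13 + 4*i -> [13, 17, 21, 25, 29]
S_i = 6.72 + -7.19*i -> [6.72, -0.47, -7.66, -14.85, -22.04]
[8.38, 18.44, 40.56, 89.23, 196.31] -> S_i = 8.38*2.20^i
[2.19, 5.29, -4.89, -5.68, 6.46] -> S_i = Random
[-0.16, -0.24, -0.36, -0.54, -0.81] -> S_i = -0.16*1.50^i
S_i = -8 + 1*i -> [-8, -7, -6, -5, -4]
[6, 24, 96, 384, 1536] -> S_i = 6*4^i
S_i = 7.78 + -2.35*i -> [7.78, 5.43, 3.08, 0.73, -1.62]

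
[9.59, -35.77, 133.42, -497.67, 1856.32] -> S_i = 9.59*(-3.73)^i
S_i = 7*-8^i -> [7, -56, 448, -3584, 28672]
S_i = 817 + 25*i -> [817, 842, 867, 892, 917]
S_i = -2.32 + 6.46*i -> [-2.32, 4.14, 10.6, 17.06, 23.52]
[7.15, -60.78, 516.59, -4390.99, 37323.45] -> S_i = 7.15*(-8.50)^i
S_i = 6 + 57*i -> [6, 63, 120, 177, 234]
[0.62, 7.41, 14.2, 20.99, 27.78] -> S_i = 0.62 + 6.79*i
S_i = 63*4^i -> [63, 252, 1008, 4032, 16128]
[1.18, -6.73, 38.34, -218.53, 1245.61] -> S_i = 1.18*(-5.70)^i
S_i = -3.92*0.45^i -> [-3.92, -1.76, -0.79, -0.36, -0.16]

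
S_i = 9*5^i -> [9, 45, 225, 1125, 5625]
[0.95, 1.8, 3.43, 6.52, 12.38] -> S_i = 0.95*1.90^i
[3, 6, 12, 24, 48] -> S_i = 3*2^i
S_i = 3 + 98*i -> [3, 101, 199, 297, 395]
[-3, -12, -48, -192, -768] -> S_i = -3*4^i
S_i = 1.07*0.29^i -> [1.07, 0.31, 0.09, 0.03, 0.01]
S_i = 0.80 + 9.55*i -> [0.8, 10.35, 19.9, 29.45, 39.0]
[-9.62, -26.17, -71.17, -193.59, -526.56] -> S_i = -9.62*2.72^i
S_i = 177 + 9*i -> [177, 186, 195, 204, 213]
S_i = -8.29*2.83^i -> [-8.29, -23.46, -66.39, -187.89, -531.74]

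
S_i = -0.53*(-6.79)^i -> [-0.53, 3.6, -24.44, 165.91, -1126.56]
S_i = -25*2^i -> [-25, -50, -100, -200, -400]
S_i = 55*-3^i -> [55, -165, 495, -1485, 4455]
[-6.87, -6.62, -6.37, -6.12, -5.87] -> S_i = -6.87 + 0.25*i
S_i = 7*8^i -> [7, 56, 448, 3584, 28672]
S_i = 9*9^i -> [9, 81, 729, 6561, 59049]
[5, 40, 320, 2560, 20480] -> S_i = 5*8^i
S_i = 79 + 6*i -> [79, 85, 91, 97, 103]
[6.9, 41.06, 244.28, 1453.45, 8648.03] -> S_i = 6.90*5.95^i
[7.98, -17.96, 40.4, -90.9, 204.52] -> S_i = 7.98*(-2.25)^i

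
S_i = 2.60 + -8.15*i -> [2.6, -5.55, -13.7, -21.85, -30.0]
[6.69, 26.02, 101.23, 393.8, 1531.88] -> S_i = 6.69*3.89^i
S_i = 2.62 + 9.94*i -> [2.62, 12.56, 22.5, 32.44, 42.38]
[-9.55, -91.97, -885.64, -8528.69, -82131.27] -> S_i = -9.55*9.63^i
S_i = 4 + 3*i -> [4, 7, 10, 13, 16]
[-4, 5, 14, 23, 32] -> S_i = -4 + 9*i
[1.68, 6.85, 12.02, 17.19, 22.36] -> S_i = 1.68 + 5.17*i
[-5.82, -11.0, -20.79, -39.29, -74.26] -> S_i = -5.82*1.89^i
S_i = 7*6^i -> [7, 42, 252, 1512, 9072]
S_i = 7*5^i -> [7, 35, 175, 875, 4375]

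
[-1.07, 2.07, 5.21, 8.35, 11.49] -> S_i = -1.07 + 3.14*i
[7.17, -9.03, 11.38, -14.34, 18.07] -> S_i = 7.17*(-1.26)^i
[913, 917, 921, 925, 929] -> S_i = 913 + 4*i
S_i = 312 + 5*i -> [312, 317, 322, 327, 332]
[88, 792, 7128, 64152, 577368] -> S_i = 88*9^i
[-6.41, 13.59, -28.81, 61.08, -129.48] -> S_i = -6.41*(-2.12)^i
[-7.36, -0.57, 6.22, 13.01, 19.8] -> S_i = -7.36 + 6.79*i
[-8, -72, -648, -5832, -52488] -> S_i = -8*9^i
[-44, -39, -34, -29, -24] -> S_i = -44 + 5*i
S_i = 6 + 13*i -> [6, 19, 32, 45, 58]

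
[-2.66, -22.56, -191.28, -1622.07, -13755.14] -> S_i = -2.66*8.48^i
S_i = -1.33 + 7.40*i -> [-1.33, 6.07, 13.47, 20.87, 28.27]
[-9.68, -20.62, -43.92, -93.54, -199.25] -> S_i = -9.68*2.13^i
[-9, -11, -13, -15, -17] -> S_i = -9 + -2*i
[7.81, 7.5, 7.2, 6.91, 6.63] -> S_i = 7.81*0.96^i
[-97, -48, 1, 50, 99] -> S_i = -97 + 49*i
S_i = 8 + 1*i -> [8, 9, 10, 11, 12]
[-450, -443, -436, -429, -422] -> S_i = -450 + 7*i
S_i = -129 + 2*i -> [-129, -127, -125, -123, -121]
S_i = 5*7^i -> [5, 35, 245, 1715, 12005]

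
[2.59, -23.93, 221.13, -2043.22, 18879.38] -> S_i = 2.59*(-9.24)^i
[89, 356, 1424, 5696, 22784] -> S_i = 89*4^i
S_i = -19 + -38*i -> [-19, -57, -95, -133, -171]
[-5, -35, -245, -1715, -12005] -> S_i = -5*7^i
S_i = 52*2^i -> [52, 104, 208, 416, 832]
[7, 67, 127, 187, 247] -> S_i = 7 + 60*i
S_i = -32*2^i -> [-32, -64, -128, -256, -512]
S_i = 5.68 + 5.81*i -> [5.68, 11.49, 17.3, 23.11, 28.92]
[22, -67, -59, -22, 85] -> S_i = Random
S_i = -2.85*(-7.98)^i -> [-2.85, 22.74, -181.49, 1448.28, -11557.3]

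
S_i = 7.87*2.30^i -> [7.87, 18.1, 41.63, 95.75, 220.23]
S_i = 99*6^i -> [99, 594, 3564, 21384, 128304]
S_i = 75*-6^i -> [75, -450, 2700, -16200, 97200]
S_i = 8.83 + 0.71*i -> [8.83, 9.54, 10.25, 10.96, 11.67]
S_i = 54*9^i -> [54, 486, 4374, 39366, 354294]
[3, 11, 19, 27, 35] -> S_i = 3 + 8*i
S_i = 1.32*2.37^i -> [1.32, 3.13, 7.41, 17.57, 41.65]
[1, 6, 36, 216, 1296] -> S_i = 1*6^i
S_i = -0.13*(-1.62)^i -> [-0.13, 0.21, -0.34, 0.55, -0.9]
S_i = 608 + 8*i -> [608, 616, 624, 632, 640]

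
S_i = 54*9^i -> [54, 486, 4374, 39366, 354294]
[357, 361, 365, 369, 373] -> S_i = 357 + 4*i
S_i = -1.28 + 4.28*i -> [-1.28, 3.0, 7.28, 11.56, 15.84]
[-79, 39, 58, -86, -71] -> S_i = Random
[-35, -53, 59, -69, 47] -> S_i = Random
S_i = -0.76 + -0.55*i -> [-0.76, -1.31, -1.86, -2.41, -2.96]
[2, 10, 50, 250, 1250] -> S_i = 2*5^i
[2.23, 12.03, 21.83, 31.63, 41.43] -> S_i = 2.23 + 9.80*i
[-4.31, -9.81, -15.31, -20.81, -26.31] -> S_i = -4.31 + -5.50*i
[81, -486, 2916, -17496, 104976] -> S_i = 81*-6^i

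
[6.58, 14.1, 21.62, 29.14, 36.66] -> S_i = 6.58 + 7.52*i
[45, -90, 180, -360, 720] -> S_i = 45*-2^i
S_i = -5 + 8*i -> [-5, 3, 11, 19, 27]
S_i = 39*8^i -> [39, 312, 2496, 19968, 159744]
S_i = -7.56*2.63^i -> [-7.56, -19.88, -52.29, -137.53, -361.7]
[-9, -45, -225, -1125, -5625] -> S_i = -9*5^i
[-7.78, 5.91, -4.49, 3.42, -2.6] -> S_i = -7.78*(-0.76)^i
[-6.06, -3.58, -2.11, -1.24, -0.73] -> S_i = -6.06*0.59^i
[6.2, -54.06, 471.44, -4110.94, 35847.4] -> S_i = 6.20*(-8.72)^i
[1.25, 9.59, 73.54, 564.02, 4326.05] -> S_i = 1.25*7.67^i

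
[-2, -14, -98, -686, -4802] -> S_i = -2*7^i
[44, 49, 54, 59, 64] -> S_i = 44 + 5*i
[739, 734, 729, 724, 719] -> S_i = 739 + -5*i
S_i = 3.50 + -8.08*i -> [3.5, -4.58, -12.66, -20.74, -28.82]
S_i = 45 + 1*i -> [45, 46, 47, 48, 49]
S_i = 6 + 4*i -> [6, 10, 14, 18, 22]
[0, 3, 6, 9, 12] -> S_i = 0 + 3*i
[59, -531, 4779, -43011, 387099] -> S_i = 59*-9^i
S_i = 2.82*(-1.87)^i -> [2.82, -5.27, 9.86, -18.44, 34.48]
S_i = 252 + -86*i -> [252, 166, 80, -6, -92]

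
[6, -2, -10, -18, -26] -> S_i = 6 + -8*i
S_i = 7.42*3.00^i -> [7.42, 22.26, 66.78, 200.34, 601.02]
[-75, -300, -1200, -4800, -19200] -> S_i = -75*4^i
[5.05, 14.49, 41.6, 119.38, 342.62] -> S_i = 5.05*2.87^i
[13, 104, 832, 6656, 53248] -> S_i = 13*8^i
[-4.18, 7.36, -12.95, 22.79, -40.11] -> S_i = -4.18*(-1.76)^i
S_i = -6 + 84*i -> [-6, 78, 162, 246, 330]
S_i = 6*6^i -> [6, 36, 216, 1296, 7776]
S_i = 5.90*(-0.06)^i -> [5.9, -0.35, 0.02, -0.0, 0.0]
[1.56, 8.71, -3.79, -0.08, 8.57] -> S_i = Random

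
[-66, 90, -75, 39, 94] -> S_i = Random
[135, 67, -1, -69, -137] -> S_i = 135 + -68*i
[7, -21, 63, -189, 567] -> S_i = 7*-3^i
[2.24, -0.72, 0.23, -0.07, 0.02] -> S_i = 2.24*(-0.32)^i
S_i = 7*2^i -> [7, 14, 28, 56, 112]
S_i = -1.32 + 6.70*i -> [-1.32, 5.38, 12.08, 18.78, 25.48]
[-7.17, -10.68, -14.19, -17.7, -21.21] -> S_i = -7.17 + -3.51*i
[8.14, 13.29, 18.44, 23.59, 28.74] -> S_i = 8.14 + 5.15*i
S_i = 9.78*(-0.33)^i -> [9.78, -3.23, 1.07, -0.35, 0.12]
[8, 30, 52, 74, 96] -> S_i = 8 + 22*i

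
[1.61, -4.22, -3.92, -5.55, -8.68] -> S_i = Random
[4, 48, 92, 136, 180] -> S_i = 4 + 44*i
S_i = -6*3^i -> [-6, -18, -54, -162, -486]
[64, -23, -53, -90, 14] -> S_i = Random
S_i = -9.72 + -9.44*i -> [-9.72, -19.16, -28.6, -38.04, -47.48]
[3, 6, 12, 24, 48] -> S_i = 3*2^i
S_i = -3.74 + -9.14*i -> [-3.74, -12.88, -22.02, -31.16, -40.3]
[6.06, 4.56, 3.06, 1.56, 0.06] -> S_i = 6.06 + -1.50*i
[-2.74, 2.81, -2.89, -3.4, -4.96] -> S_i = Random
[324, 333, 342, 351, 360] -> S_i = 324 + 9*i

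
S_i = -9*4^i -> [-9, -36, -144, -576, -2304]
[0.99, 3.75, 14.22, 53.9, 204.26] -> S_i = 0.99*3.79^i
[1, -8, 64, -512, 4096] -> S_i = 1*-8^i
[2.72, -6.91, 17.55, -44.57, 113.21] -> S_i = 2.72*(-2.54)^i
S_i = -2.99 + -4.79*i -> [-2.99, -7.78, -12.57, -17.36, -22.15]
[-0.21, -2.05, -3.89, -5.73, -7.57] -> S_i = -0.21 + -1.84*i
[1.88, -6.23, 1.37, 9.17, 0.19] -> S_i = Random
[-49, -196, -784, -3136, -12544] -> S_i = -49*4^i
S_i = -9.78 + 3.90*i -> [-9.78, -5.88, -1.98, 1.92, 5.82]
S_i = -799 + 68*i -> [-799, -731, -663, -595, -527]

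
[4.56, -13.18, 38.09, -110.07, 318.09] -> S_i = 4.56*(-2.89)^i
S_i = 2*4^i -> [2, 8, 32, 128, 512]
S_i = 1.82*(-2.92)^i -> [1.82, -5.31, 15.52, -45.31, 132.31]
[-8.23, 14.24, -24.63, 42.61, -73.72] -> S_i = -8.23*(-1.73)^i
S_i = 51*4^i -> [51, 204, 816, 3264, 13056]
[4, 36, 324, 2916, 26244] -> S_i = 4*9^i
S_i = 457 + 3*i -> [457, 460, 463, 466, 469]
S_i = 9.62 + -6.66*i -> [9.62, 2.96, -3.7, -10.36, -17.02]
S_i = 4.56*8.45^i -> [4.56, 38.53, 325.6, 2751.28, 23248.33]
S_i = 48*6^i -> [48, 288, 1728, 10368, 62208]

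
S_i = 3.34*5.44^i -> [3.34, 18.17, 98.84, 537.7, 2925.11]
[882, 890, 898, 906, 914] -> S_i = 882 + 8*i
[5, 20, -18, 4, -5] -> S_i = Random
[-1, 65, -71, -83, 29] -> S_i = Random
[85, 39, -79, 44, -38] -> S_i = Random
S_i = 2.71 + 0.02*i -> [2.71, 2.73, 2.75, 2.77, 2.79]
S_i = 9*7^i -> [9, 63, 441, 3087, 21609]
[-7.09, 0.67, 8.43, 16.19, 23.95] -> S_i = -7.09 + 7.76*i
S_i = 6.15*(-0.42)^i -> [6.15, -2.58, 1.08, -0.46, 0.19]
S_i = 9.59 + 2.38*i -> [9.59, 11.97, 14.35, 16.73, 19.11]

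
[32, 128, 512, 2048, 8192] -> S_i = 32*4^i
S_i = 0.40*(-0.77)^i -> [0.4, -0.31, 0.24, -0.18, 0.14]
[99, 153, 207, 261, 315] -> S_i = 99 + 54*i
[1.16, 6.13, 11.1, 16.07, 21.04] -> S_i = 1.16 + 4.97*i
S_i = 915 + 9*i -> [915, 924, 933, 942, 951]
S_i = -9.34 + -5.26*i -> [-9.34, -14.6, -19.86, -25.12, -30.38]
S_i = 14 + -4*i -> [14, 10, 6, 2, -2]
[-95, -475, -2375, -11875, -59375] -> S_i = -95*5^i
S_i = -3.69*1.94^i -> [-3.69, -7.16, -13.89, -26.94, -52.27]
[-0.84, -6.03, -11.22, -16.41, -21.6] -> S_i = -0.84 + -5.19*i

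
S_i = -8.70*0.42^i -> [-8.7, -3.65, -1.53, -0.64, -0.27]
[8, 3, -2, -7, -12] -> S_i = 8 + -5*i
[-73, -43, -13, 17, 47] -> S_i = -73 + 30*i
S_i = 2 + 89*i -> [2, 91, 180, 269, 358]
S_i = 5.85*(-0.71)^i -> [5.85, -4.15, 2.95, -2.09, 1.49]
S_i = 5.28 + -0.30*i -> [5.28, 4.98, 4.68, 4.38, 4.08]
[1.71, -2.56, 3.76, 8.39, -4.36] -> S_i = Random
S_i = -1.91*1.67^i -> [-1.91, -3.19, -5.33, -8.9, -14.86]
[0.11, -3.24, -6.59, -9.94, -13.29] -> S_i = 0.11 + -3.35*i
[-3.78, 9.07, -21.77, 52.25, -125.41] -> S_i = -3.78*(-2.40)^i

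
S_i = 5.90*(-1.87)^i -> [5.9, -11.03, 20.63, -38.58, 72.15]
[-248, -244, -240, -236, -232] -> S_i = -248 + 4*i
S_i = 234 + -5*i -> [234, 229, 224, 219, 214]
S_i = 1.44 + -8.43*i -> [1.44, -6.99, -15.42, -23.85, -32.28]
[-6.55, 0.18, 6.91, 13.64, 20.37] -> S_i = -6.55 + 6.73*i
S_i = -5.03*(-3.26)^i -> [-5.03, 16.4, -53.46, 174.27, -568.12]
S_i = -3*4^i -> [-3, -12, -48, -192, -768]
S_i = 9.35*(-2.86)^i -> [9.35, -26.74, 76.48, -218.73, 625.57]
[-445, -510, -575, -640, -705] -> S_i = -445 + -65*i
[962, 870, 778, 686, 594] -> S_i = 962 + -92*i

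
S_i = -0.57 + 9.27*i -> [-0.57, 8.7, 17.97, 27.24, 36.51]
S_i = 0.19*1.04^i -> [0.19, 0.2, 0.21, 0.21, 0.22]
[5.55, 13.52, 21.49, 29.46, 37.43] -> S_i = 5.55 + 7.97*i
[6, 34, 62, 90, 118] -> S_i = 6 + 28*i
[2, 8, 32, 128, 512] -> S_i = 2*4^i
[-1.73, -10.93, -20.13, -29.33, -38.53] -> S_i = -1.73 + -9.20*i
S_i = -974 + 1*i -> [-974, -973, -972, -971, -970]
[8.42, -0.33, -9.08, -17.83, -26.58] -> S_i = 8.42 + -8.75*i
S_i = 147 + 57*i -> [147, 204, 261, 318, 375]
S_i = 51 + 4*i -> [51, 55, 59, 63, 67]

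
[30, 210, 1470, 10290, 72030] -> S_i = 30*7^i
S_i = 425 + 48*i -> [425, 473, 521, 569, 617]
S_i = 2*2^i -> [2, 4, 8, 16, 32]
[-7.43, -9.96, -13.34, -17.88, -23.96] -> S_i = -7.43*1.34^i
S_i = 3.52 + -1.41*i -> [3.52, 2.11, 0.7, -0.71, -2.12]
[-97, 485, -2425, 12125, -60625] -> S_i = -97*-5^i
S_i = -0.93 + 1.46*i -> [-0.93, 0.53, 1.99, 3.45, 4.91]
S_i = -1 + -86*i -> [-1, -87, -173, -259, -345]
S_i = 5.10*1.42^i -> [5.1, 7.24, 10.28, 14.6, 20.74]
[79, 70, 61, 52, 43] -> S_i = 79 + -9*i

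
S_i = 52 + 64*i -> [52, 116, 180, 244, 308]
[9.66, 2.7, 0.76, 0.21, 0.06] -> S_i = 9.66*0.28^i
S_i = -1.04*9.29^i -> [-1.04, -9.66, -89.76, -833.84, -7746.33]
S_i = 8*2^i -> [8, 16, 32, 64, 128]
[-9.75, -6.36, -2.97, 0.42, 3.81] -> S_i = -9.75 + 3.39*i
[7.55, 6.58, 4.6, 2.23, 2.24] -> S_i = Random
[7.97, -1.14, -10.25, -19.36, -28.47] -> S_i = 7.97 + -9.11*i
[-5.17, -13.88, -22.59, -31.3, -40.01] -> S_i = -5.17 + -8.71*i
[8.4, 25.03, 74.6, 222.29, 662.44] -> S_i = 8.40*2.98^i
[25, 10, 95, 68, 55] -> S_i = Random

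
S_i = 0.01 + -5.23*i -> [0.01, -5.22, -10.45, -15.68, -20.91]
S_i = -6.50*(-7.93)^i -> [-6.5, 51.54, -408.75, 3241.4, -25704.32]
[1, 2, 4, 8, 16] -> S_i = 1*2^i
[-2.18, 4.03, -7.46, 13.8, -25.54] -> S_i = -2.18*(-1.85)^i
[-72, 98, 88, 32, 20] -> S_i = Random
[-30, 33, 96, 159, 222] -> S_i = -30 + 63*i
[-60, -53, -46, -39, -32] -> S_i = -60 + 7*i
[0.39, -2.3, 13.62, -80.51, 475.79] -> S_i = 0.39*(-5.91)^i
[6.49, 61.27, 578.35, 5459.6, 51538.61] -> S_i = 6.49*9.44^i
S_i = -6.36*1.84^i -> [-6.36, -11.7, -21.53, -39.62, -72.9]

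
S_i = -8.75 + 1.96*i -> [-8.75, -6.79, -4.83, -2.87, -0.91]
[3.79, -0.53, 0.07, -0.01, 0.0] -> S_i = 3.79*(-0.14)^i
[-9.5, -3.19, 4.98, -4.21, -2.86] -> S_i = Random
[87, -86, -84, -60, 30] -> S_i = Random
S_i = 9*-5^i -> [9, -45, 225, -1125, 5625]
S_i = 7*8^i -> [7, 56, 448, 3584, 28672]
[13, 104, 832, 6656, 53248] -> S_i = 13*8^i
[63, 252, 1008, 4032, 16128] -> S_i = 63*4^i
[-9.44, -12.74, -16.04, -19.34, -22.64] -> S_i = -9.44 + -3.30*i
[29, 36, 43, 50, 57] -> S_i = 29 + 7*i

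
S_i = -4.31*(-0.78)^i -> [-4.31, 3.36, -2.62, 2.05, -1.6]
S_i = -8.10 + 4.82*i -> [-8.1, -3.28, 1.54, 6.36, 11.18]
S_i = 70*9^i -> [70, 630, 5670, 51030, 459270]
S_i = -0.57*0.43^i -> [-0.57, -0.25, -0.11, -0.05, -0.02]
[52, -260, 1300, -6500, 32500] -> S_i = 52*-5^i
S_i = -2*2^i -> [-2, -4, -8, -16, -32]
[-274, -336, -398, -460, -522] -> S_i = -274 + -62*i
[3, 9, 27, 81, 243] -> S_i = 3*3^i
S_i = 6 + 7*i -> [6, 13, 20, 27, 34]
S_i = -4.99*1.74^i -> [-4.99, -8.68, -15.11, -26.29, -45.74]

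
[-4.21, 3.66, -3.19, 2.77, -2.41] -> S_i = -4.21*(-0.87)^i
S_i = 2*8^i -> [2, 16, 128, 1024, 8192]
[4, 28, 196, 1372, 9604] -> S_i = 4*7^i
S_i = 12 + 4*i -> [12, 16, 20, 24, 28]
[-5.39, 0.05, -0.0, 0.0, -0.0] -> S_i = -5.39*(-0.01)^i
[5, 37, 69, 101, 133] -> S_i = 5 + 32*i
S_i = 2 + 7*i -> [2, 9, 16, 23, 30]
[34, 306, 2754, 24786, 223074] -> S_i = 34*9^i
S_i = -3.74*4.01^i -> [-3.74, -15.0, -60.14, -241.16, -967.05]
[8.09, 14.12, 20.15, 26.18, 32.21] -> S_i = 8.09 + 6.03*i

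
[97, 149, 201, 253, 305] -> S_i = 97 + 52*i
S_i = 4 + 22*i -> [4, 26, 48, 70, 92]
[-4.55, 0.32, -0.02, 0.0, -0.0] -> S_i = -4.55*(-0.07)^i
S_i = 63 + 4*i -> [63, 67, 71, 75, 79]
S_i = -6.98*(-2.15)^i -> [-6.98, 15.01, -32.27, 69.37, -149.15]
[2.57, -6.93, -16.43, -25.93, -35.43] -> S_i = 2.57 + -9.50*i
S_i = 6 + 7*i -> [6, 13, 20, 27, 34]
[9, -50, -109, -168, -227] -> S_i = 9 + -59*i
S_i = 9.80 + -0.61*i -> [9.8, 9.19, 8.58, 7.97, 7.36]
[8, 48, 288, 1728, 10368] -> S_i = 8*6^i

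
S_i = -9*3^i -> [-9, -27, -81, -243, -729]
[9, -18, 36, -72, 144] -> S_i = 9*-2^i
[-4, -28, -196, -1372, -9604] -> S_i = -4*7^i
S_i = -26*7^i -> [-26, -182, -1274, -8918, -62426]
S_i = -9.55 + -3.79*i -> [-9.55, -13.34, -17.13, -20.92, -24.71]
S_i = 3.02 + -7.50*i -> [3.02, -4.48, -11.98, -19.48, -26.98]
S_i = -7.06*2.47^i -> [-7.06, -17.44, -43.07, -106.39, -262.78]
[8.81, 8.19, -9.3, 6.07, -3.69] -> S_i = Random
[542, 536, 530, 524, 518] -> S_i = 542 + -6*i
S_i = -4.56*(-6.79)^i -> [-4.56, 30.96, -210.23, 1427.49, -9692.68]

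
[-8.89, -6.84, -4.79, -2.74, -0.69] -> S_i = -8.89 + 2.05*i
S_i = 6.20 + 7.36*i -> [6.2, 13.56, 20.92, 28.28, 35.64]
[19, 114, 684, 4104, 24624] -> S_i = 19*6^i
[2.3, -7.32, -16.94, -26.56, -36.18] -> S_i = 2.30 + -9.62*i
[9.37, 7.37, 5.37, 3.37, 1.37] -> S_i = 9.37 + -2.00*i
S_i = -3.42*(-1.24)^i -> [-3.42, 4.24, -5.26, 6.52, -8.09]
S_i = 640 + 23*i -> [640, 663, 686, 709, 732]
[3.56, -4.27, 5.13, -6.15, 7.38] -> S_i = 3.56*(-1.20)^i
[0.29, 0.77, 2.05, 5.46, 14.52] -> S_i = 0.29*2.66^i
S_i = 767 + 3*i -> [767, 770, 773, 776, 779]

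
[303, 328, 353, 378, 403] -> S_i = 303 + 25*i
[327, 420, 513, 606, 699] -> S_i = 327 + 93*i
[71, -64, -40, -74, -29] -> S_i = Random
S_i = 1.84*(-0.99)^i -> [1.84, -1.82, 1.8, -1.79, 1.77]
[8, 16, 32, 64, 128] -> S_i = 8*2^i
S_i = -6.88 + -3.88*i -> [-6.88, -10.76, -14.64, -18.52, -22.4]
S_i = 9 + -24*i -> [9, -15, -39, -63, -87]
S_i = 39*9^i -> [39, 351, 3159, 28431, 255879]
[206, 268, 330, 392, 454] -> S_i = 206 + 62*i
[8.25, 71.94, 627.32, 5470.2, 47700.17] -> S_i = 8.25*8.72^i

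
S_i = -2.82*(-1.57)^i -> [-2.82, 4.43, -6.95, 10.91, -17.13]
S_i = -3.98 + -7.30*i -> [-3.98, -11.28, -18.58, -25.88, -33.18]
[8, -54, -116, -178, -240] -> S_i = 8 + -62*i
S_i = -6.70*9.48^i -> [-6.7, -63.52, -602.13, -5708.21, -54113.81]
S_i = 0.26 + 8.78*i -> [0.26, 9.04, 17.82, 26.6, 35.38]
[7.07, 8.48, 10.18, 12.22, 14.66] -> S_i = 7.07*1.20^i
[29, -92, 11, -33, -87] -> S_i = Random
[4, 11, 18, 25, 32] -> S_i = 4 + 7*i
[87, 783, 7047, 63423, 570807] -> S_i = 87*9^i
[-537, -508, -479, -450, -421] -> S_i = -537 + 29*i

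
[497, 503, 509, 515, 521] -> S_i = 497 + 6*i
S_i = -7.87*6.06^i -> [-7.87, -47.69, -289.01, -1751.43, -10613.66]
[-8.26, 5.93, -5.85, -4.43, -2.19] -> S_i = Random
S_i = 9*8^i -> [9, 72, 576, 4608, 36864]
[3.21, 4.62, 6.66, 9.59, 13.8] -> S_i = 3.21*1.44^i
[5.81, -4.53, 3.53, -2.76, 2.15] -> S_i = 5.81*(-0.78)^i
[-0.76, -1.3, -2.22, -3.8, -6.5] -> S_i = -0.76*1.71^i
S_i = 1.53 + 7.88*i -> [1.53, 9.41, 17.29, 25.17, 33.05]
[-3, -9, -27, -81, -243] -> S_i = -3*3^i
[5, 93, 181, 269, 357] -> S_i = 5 + 88*i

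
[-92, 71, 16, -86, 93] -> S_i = Random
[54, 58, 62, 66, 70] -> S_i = 54 + 4*i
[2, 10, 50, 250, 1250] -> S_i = 2*5^i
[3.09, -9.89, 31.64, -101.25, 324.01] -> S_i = 3.09*(-3.20)^i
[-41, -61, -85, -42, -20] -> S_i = Random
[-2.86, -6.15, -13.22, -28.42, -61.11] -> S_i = -2.86*2.15^i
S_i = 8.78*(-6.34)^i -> [8.78, -55.67, 352.92, -2237.5, 14185.73]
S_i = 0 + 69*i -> [0, 69, 138, 207, 276]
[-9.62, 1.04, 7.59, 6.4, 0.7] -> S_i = Random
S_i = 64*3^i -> [64, 192, 576, 1728, 5184]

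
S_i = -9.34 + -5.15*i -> [-9.34, -14.49, -19.64, -24.79, -29.94]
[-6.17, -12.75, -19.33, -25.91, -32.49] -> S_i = -6.17 + -6.58*i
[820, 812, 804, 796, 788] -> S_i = 820 + -8*i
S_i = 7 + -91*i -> [7, -84, -175, -266, -357]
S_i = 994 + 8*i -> [994, 1002, 1010, 1018, 1026]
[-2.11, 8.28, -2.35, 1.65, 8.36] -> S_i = Random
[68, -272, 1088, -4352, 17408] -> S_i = 68*-4^i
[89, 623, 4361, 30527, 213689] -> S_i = 89*7^i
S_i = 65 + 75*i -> [65, 140, 215, 290, 365]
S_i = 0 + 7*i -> [0, 7, 14, 21, 28]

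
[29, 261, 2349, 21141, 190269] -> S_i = 29*9^i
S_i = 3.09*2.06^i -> [3.09, 6.37, 13.11, 27.01, 55.65]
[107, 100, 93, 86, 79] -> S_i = 107 + -7*i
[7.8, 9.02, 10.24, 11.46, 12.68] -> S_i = 7.80 + 1.22*i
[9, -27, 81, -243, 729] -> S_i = 9*-3^i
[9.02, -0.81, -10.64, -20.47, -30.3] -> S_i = 9.02 + -9.83*i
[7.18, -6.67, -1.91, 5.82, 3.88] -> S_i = Random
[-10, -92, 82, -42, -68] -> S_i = Random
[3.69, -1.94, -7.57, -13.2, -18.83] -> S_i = 3.69 + -5.63*i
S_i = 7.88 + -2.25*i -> [7.88, 5.63, 3.38, 1.13, -1.12]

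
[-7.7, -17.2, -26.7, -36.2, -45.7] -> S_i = -7.70 + -9.50*i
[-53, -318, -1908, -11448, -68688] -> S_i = -53*6^i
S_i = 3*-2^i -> [3, -6, 12, -24, 48]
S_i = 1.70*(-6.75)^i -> [1.7, -11.48, 77.46, -522.83, 3529.1]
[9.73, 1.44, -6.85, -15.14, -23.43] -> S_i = 9.73 + -8.29*i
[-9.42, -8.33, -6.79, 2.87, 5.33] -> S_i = Random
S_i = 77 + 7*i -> [77, 84, 91, 98, 105]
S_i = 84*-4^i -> [84, -336, 1344, -5376, 21504]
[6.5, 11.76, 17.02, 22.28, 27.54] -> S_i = 6.50 + 5.26*i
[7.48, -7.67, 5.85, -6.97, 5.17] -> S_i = Random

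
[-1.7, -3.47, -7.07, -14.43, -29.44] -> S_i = -1.70*2.04^i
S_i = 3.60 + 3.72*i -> [3.6, 7.32, 11.04, 14.76, 18.48]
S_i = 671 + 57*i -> [671, 728, 785, 842, 899]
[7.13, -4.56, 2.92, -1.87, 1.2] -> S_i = 7.13*(-0.64)^i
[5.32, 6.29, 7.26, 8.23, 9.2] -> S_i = 5.32 + 0.97*i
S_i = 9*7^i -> [9, 63, 441, 3087, 21609]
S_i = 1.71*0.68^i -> [1.71, 1.16, 0.79, 0.54, 0.37]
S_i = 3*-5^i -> [3, -15, 75, -375, 1875]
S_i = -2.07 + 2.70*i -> [-2.07, 0.63, 3.33, 6.03, 8.73]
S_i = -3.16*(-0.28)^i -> [-3.16, 0.88, -0.25, 0.07, -0.02]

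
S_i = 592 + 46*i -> [592, 638, 684, 730, 776]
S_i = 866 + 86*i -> [866, 952, 1038, 1124, 1210]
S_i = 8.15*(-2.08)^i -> [8.15, -16.95, 35.26, -73.34, 152.55]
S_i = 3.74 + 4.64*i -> [3.74, 8.38, 13.02, 17.66, 22.3]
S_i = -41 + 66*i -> [-41, 25, 91, 157, 223]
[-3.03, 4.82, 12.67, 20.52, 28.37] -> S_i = -3.03 + 7.85*i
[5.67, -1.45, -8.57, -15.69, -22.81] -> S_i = 5.67 + -7.12*i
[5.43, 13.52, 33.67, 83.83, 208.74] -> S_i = 5.43*2.49^i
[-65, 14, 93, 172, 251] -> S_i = -65 + 79*i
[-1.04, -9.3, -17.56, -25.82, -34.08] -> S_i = -1.04 + -8.26*i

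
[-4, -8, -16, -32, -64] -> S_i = -4*2^i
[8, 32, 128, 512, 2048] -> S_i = 8*4^i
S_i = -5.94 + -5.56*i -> [-5.94, -11.5, -17.06, -22.62, -28.18]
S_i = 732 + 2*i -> [732, 734, 736, 738, 740]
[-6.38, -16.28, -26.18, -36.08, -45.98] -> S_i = -6.38 + -9.90*i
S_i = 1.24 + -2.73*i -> [1.24, -1.49, -4.22, -6.95, -9.68]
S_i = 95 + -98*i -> [95, -3, -101, -199, -297]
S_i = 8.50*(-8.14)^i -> [8.5, -69.19, 563.21, -4584.5, 37317.84]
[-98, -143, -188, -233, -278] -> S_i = -98 + -45*i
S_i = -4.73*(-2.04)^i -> [-4.73, 9.65, -19.68, 40.16, -81.92]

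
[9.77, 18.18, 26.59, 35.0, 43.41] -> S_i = 9.77 + 8.41*i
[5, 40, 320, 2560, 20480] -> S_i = 5*8^i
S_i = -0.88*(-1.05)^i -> [-0.88, 0.92, -0.97, 1.02, -1.07]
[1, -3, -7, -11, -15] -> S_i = 1 + -4*i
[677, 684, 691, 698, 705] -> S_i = 677 + 7*i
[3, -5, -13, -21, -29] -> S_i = 3 + -8*i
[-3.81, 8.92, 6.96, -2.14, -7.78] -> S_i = Random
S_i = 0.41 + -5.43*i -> [0.41, -5.02, -10.45, -15.88, -21.31]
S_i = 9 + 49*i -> [9, 58, 107, 156, 205]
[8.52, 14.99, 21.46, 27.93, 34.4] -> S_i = 8.52 + 6.47*i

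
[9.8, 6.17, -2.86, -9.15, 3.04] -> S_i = Random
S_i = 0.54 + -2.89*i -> [0.54, -2.35, -5.24, -8.13, -11.02]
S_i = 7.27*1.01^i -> [7.27, 7.34, 7.42, 7.49, 7.57]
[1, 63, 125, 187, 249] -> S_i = 1 + 62*i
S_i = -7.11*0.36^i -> [-7.11, -2.56, -0.92, -0.33, -0.12]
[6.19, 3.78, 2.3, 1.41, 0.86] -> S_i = 6.19*0.61^i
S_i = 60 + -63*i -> [60, -3, -66, -129, -192]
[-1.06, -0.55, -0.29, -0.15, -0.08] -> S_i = -1.06*0.52^i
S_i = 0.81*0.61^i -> [0.81, 0.49, 0.3, 0.18, 0.11]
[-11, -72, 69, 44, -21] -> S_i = Random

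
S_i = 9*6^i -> [9, 54, 324, 1944, 11664]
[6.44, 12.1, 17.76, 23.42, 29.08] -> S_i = 6.44 + 5.66*i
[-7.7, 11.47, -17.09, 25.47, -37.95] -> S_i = -7.70*(-1.49)^i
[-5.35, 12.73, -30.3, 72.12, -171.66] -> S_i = -5.35*(-2.38)^i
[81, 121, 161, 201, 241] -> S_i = 81 + 40*i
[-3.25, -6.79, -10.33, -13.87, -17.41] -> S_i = -3.25 + -3.54*i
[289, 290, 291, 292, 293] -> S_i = 289 + 1*i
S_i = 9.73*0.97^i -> [9.73, 9.44, 9.15, 8.88, 8.61]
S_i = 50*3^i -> [50, 150, 450, 1350, 4050]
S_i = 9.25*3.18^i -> [9.25, 29.42, 93.54, 297.46, 945.91]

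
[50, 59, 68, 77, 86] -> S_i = 50 + 9*i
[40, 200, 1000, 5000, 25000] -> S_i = 40*5^i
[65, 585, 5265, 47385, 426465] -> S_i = 65*9^i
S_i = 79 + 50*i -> [79, 129, 179, 229, 279]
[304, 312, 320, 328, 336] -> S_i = 304 + 8*i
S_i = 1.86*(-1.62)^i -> [1.86, -3.01, 4.88, -7.91, 12.81]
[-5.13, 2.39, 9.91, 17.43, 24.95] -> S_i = -5.13 + 7.52*i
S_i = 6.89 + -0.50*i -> [6.89, 6.39, 5.89, 5.39, 4.89]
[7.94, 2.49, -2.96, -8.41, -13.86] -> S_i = 7.94 + -5.45*i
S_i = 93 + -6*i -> [93, 87, 81, 75, 69]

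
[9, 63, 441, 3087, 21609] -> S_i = 9*7^i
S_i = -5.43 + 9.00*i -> [-5.43, 3.57, 12.57, 21.57, 30.57]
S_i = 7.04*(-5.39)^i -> [7.04, -37.95, 204.53, -1102.4, 5941.93]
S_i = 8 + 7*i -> [8, 15, 22, 29, 36]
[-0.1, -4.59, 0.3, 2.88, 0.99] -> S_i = Random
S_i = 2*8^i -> [2, 16, 128, 1024, 8192]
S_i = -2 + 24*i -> [-2, 22, 46, 70, 94]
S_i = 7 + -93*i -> [7, -86, -179, -272, -365]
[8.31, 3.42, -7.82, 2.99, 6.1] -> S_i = Random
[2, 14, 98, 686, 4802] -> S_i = 2*7^i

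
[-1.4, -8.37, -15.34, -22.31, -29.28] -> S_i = -1.40 + -6.97*i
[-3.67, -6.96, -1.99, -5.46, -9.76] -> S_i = Random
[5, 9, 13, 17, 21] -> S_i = 5 + 4*i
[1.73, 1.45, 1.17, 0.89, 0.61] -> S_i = 1.73 + -0.28*i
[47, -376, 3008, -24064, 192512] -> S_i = 47*-8^i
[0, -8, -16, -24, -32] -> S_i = 0 + -8*i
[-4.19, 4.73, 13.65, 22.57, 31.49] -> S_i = -4.19 + 8.92*i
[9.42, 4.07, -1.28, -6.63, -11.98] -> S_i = 9.42 + -5.35*i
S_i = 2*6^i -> [2, 12, 72, 432, 2592]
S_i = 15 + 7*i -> [15, 22, 29, 36, 43]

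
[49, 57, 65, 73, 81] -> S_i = 49 + 8*i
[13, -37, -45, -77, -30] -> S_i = Random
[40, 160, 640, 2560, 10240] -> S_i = 40*4^i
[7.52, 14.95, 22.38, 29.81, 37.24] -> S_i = 7.52 + 7.43*i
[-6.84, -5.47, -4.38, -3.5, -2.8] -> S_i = -6.84*0.80^i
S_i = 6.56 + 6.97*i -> [6.56, 13.53, 20.5, 27.47, 34.44]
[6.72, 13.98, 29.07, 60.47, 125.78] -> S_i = 6.72*2.08^i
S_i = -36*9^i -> [-36, -324, -2916, -26244, -236196]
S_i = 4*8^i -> [4, 32, 256, 2048, 16384]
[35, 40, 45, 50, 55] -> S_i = 35 + 5*i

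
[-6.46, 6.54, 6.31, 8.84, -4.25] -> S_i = Random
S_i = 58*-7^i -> [58, -406, 2842, -19894, 139258]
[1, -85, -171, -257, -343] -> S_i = 1 + -86*i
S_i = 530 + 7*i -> [530, 537, 544, 551, 558]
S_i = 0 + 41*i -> [0, 41, 82, 123, 164]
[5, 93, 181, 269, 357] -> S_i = 5 + 88*i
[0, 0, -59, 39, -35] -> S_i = Random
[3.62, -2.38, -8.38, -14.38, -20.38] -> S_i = 3.62 + -6.00*i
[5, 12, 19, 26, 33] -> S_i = 5 + 7*i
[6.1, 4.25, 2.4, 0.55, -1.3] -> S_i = 6.10 + -1.85*i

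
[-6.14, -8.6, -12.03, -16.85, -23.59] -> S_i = -6.14*1.40^i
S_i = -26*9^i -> [-26, -234, -2106, -18954, -170586]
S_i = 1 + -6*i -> [1, -5, -11, -17, -23]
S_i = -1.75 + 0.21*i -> [-1.75, -1.54, -1.33, -1.12, -0.91]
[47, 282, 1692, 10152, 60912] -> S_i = 47*6^i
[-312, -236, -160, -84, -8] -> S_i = -312 + 76*i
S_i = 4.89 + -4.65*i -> [4.89, 0.24, -4.41, -9.06, -13.71]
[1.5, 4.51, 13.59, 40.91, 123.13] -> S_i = 1.50*3.01^i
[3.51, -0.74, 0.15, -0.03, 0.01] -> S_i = 3.51*(-0.21)^i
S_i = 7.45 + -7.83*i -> [7.45, -0.38, -8.21, -16.04, -23.87]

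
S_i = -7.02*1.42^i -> [-7.02, -9.97, -14.16, -20.1, -28.54]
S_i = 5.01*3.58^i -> [5.01, 17.94, 64.21, 229.87, 822.94]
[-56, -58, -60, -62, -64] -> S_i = -56 + -2*i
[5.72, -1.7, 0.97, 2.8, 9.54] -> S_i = Random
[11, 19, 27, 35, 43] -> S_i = 11 + 8*i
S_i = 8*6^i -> [8, 48, 288, 1728, 10368]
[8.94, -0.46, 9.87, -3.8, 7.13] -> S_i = Random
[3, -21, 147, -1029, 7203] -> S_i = 3*-7^i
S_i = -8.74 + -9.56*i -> [-8.74, -18.3, -27.86, -37.42, -46.98]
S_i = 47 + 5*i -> [47, 52, 57, 62, 67]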